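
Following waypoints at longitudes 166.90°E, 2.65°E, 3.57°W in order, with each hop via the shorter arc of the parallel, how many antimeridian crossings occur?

0

Leg 1: +166.90° → +2.65°, shortest Δλ = -164.25° (west) — does not cross 180°.
Leg 2: +2.65° → -3.57°, shortest Δλ = -6.22° (west) — does not cross 180°.
Total crossings: 0.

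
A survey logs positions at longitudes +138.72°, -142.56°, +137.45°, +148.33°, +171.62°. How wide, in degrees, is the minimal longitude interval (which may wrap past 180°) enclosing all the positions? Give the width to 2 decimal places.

79.99°

Sort the longitudes: -142.56°, +137.45°, +138.72°, +148.33°, +171.62°.
Eastward gaps between consecutive values (wrapping around): 280.01°, 1.27°, 9.61°, 23.29°, 45.82°.
Largest gap = 280.01° ⇒ minimal covering band is its complement: 360° − 280.01° = 79.99°.
Band runs from +137.45° eastward to -142.56°, crossing the antimeridian.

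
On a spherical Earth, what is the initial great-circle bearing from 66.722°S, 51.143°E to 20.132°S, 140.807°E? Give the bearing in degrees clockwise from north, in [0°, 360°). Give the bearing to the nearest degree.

98°

Δλ = 140.807 − 51.143 = 89.664°.
θ = atan2( sin Δλ · cos φ₂ , cos φ₁ · sin φ₂ − sin φ₁ · cos φ₂ · cos Δλ )
  = atan2(0.93889, -0.13096) = 97.941° → normalised to [0°, 360°): 97.941°.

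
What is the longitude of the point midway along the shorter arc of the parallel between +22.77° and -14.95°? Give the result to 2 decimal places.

Signed shortest Δλ from +22.77° to -14.95° is -37.72°.
Midpoint longitude = +22.77° + (-37.72°)/2 = +22.77° − 18.86° = +3.91°.

+3.91°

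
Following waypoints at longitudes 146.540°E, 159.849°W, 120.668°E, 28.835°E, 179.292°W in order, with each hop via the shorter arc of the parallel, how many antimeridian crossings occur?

3

Leg 1: +146.540° → -159.849°, shortest Δλ = 53.611° (east) — crosses 180°.
Leg 2: -159.849° → +120.668°, shortest Δλ = -79.483° (west) — crosses 180°.
Leg 3: +120.668° → +28.835°, shortest Δλ = -91.833° (west) — does not cross 180°.
Leg 4: +28.835° → -179.292°, shortest Δλ = 151.873° (east) — crosses 180°.
Total crossings: 3.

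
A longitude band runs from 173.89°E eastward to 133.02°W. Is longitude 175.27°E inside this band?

Yes

Band width going east from +173.89° to -133.02°: ((-133.02 − 173.89) mod 360) = 53.09°.
Offset of +175.27° east of the west edge: ((175.27 − 173.89) mod 360) = 1.38°.
1.38° ≤ 53.09° ⇒ inside.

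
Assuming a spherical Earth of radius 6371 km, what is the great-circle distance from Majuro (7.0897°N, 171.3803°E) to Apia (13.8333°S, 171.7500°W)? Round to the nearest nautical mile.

1609 nmi

Δλ = -171.7500 − 171.3803 = -343.1303°; wrapped into (−180°, 180°]: 16.8697°.
Δφ = -13.8333 − 7.0897 = -20.9230°.
a = sin²(Δφ/2) + cos φ₁ · cos φ₂ · sin²(Δλ/2) = 0.053702.
c = 2·atan2(√a, √(1−a)) = 0.46773 rad → d = 6371·c ≈ 2979.88 km ≈ 1609.01 nmi.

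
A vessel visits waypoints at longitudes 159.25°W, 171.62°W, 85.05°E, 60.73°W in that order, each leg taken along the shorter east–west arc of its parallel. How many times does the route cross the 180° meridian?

Leg 1: -159.25° → -171.62°, shortest Δλ = -12.37° (west) — does not cross 180°.
Leg 2: -171.62° → +85.05°, shortest Δλ = -103.33° (west) — crosses 180°.
Leg 3: +85.05° → -60.73°, shortest Δλ = -145.78° (west) — does not cross 180°.
Total crossings: 1.

1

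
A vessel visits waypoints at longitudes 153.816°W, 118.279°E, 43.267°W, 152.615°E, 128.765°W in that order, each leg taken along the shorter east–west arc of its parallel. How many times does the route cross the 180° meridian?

Leg 1: -153.816° → +118.279°, shortest Δλ = -87.905° (west) — crosses 180°.
Leg 2: +118.279° → -43.267°, shortest Δλ = -161.546° (west) — does not cross 180°.
Leg 3: -43.267° → +152.615°, shortest Δλ = -164.118° (west) — crosses 180°.
Leg 4: +152.615° → -128.765°, shortest Δλ = 78.62° (east) — crosses 180°.
Total crossings: 3.

3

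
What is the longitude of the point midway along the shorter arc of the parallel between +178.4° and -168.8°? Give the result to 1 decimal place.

Signed shortest Δλ from +178.4° to -168.8° is +12.8°.
Midpoint longitude = +178.4° + (+12.8°)/2 = +178.4° + 6.4° = +184.8°.
Normalise into (−180°, 180°]: -175.2°.
(The naïve average (+178.4 + -168.8)/2 = 4.8° is on the wrong side of the globe.)

-175.2°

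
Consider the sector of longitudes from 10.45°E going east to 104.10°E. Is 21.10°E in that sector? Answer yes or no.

Band width going east from +10.45° to +104.10°: ((104.10 − 10.45) mod 360) = 93.65°.
Offset of +21.10° east of the west edge: ((21.10 − 10.45) mod 360) = 10.65°.
10.65° ≤ 93.65° ⇒ inside.

Yes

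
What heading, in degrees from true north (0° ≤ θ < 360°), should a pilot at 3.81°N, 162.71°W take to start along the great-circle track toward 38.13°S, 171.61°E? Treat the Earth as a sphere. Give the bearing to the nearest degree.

207°

Δλ = 171.61 − -162.71 = 334.32°; wrapped into (−180°, 180°]: -25.68°.
θ = atan2( sin Δλ · cos φ₂ , cos φ₁ · sin φ₂ − sin φ₁ · cos φ₂ · cos Δλ )
  = atan2(-0.34087, -0.66319) = -152.797° → normalised to [0°, 360°): 207.203°.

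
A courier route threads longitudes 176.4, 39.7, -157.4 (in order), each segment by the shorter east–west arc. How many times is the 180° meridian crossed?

Leg 1: +176.4° → +39.7°, shortest Δλ = -136.7° (west) — does not cross 180°.
Leg 2: +39.7° → -157.4°, shortest Δλ = 162.9° (east) — crosses 180°.
Total crossings: 1.

1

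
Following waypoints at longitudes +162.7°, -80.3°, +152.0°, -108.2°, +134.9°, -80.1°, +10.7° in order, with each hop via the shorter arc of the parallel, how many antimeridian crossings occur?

5

Leg 1: +162.7° → -80.3°, shortest Δλ = 117.0° (east) — crosses 180°.
Leg 2: -80.3° → +152.0°, shortest Δλ = -127.7° (west) — crosses 180°.
Leg 3: +152.0° → -108.2°, shortest Δλ = 99.8° (east) — crosses 180°.
Leg 4: -108.2° → +134.9°, shortest Δλ = -116.9° (west) — crosses 180°.
Leg 5: +134.9° → -80.1°, shortest Δλ = 145.0° (east) — crosses 180°.
Leg 6: -80.1° → +10.7°, shortest Δλ = 90.8° (east) — does not cross 180°.
Total crossings: 5.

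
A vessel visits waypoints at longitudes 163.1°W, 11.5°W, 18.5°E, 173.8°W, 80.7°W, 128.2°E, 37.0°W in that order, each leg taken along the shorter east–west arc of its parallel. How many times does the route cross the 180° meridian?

2

Leg 1: -163.1° → -11.5°, shortest Δλ = 151.6° (east) — does not cross 180°.
Leg 2: -11.5° → +18.5°, shortest Δλ = 30.0° (east) — does not cross 180°.
Leg 3: +18.5° → -173.8°, shortest Δλ = 167.7° (east) — crosses 180°.
Leg 4: -173.8° → -80.7°, shortest Δλ = 93.1° (east) — does not cross 180°.
Leg 5: -80.7° → +128.2°, shortest Δλ = -151.1° (west) — crosses 180°.
Leg 6: +128.2° → -37.0°, shortest Δλ = -165.2° (west) — does not cross 180°.
Total crossings: 2.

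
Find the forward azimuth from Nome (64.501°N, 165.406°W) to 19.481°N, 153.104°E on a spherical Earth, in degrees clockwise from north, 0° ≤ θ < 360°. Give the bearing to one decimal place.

Δλ = 153.104 − -165.406 = 318.510°; wrapped into (−180°, 180°]: -41.490°.
θ = atan2( sin Δλ · cos φ₂ , cos φ₁ · sin φ₂ − sin φ₁ · cos φ₂ · cos Δλ )
  = atan2(-0.62456, -0.49383) = -128.333° → normalised to [0°, 360°): 231.667°.

231.7°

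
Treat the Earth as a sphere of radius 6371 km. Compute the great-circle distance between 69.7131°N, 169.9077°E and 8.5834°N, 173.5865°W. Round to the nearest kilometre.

Δλ = -173.5865 − 169.9077 = -343.4942°; wrapped into (−180°, 180°]: 16.5058°.
Δφ = 8.5834 − 69.7131 = -61.1297°.
a = sin²(Δφ/2) + cos φ₁ · cos φ₂ · sin²(Δλ/2) = 0.265650.
c = 2·atan2(√a, √(1−a)) = 1.08298 rad → d = 6371·c ≈ 6899.65 km.

6900 km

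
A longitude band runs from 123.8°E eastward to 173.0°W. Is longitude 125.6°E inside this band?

Yes

Band width going east from +123.8° to -173.0°: ((-173.0 − 123.8) mod 360) = 63.2°.
Offset of +125.6° east of the west edge: ((125.6 − 123.8) mod 360) = 1.8°.
1.8° ≤ 63.2° ⇒ inside.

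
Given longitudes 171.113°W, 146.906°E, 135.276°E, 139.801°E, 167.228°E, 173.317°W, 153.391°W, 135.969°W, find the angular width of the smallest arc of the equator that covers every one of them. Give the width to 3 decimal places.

88.755°

Sort the longitudes: -173.317°, -171.113°, -153.391°, -135.969°, +135.276°, +139.801°, +146.906°, +167.228°.
Eastward gaps between consecutive values (wrapping around): 2.204°, 17.722°, 17.422°, 271.245°, 4.525°, 7.105°, 20.322°, 19.455°.
Largest gap = 271.245° ⇒ minimal covering band is its complement: 360° − 271.245° = 88.755°.
Band runs from +135.276° eastward to -135.969°, crossing the antimeridian.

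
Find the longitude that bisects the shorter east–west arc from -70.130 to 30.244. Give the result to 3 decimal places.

-19.943°

Signed shortest Δλ from -70.130° to +30.244° is +100.374°.
Midpoint longitude = -70.130° + (+100.374°)/2 = -70.130° + 50.187° = -19.943°.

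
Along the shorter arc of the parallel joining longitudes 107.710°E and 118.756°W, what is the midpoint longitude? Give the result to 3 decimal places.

Signed shortest Δλ from +107.710° to -118.756° is +133.534°.
Midpoint longitude = +107.710° + (+133.534°)/2 = +107.710° + 66.767° = +174.477°.
(The naïve average (+107.710 + -118.756)/2 = -5.523° is on the wrong side of the globe.)

174.477°E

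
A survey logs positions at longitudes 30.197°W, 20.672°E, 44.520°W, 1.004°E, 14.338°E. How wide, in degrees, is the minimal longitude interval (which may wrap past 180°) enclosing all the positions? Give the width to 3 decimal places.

Sort the longitudes: -44.520°, -30.197°, +1.004°, +14.338°, +20.672°.
Eastward gaps between consecutive values (wrapping around): 14.323°, 31.201°, 13.334°, 6.334°, 294.808°.
Largest gap = 294.808° ⇒ minimal covering band is its complement: 360° − 294.808° = 65.192°.
Band runs from -44.520° eastward to +20.672°.

65.192°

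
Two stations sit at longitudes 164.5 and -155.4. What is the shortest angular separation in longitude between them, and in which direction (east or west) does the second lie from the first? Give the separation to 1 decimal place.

Raw difference: -155.4 − 164.5 = -319.9°.
Normalise into (−180°, 180°]: -319.9° + 360° = 40.1°.
Positive ⇒ the second point lies to the east; separation 40.1°.

40.1° east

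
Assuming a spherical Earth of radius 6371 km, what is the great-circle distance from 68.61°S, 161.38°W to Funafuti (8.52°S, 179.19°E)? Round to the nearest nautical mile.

Δλ = 179.19 − -161.38 = 340.57°; wrapped into (−180°, 180°]: -19.43°.
Δφ = -8.52 − -68.61 = 60.09°.
a = sin²(Δφ/2) + cos φ₁ · cos φ₂ · sin²(Δλ/2) = 0.260951.
c = 2·atan2(√a, √(1−a)) = 1.07231 rad → d = 6371·c ≈ 6831.68 km ≈ 3688.81 nmi.

3689 nmi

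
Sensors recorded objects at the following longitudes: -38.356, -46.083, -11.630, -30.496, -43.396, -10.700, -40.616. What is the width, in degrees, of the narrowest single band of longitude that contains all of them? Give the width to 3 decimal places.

Sort the longitudes: -46.083°, -43.396°, -40.616°, -38.356°, -30.496°, -11.630°, -10.700°.
Eastward gaps between consecutive values (wrapping around): 2.687°, 2.780°, 2.260°, 7.860°, 18.866°, 0.930°, 324.617°.
Largest gap = 324.617° ⇒ minimal covering band is its complement: 360° − 324.617° = 35.383°.
Band runs from -46.083° eastward to -10.700°.

35.383°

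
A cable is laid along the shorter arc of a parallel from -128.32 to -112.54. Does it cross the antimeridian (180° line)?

Signed shortest Δλ = ((-112.54 − -128.32 + 180) mod 360) − 180 = 15.78°.
Going east by 15.78° from -128.32° reaches -112.54° without touching 180°.

No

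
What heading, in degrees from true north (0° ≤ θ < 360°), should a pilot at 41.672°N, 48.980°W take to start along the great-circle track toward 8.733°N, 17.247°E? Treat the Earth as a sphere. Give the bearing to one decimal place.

99.5°

Δλ = 17.247 − -48.980 = 66.227°.
θ = atan2( sin Δλ · cos φ₂ , cos φ₁ · sin φ₂ − sin φ₁ · cos φ₂ · cos Δλ )
  = atan2(0.90454, -0.15150) = 99.508° → normalised to [0°, 360°): 99.508°.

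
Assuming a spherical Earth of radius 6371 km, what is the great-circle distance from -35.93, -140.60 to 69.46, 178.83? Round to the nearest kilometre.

Δλ = 178.83 − -140.60 = 319.43°; wrapped into (−180°, 180°]: -40.57°.
Δφ = 69.46 − -35.93 = 105.39°.
a = sin²(Δφ/2) + cos φ₁ · cos φ₂ · sin²(Δλ/2) = 0.666842.
c = 2·atan2(√a, √(1−a)) = 1.91100 rad → d = 6371·c ≈ 12175.01 km.

12175 km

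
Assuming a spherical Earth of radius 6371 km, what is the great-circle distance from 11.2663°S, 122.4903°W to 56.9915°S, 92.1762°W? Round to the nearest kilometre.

5706 km

Δλ = -92.1762 − -122.4903 = 30.3141°.
Δφ = -56.9915 − -11.2663 = -45.7252°.
a = sin²(Δφ/2) + cos φ₁ · cos φ₂ · sin²(Δλ/2) = 0.187474.
c = 2·atan2(√a, √(1−a)) = 0.89560 rad → d = 6371·c ≈ 5705.86 km.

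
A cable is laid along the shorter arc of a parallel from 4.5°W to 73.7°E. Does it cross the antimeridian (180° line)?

Signed shortest Δλ = ((73.7 − -4.5 + 180) mod 360) − 180 = 78.2°.
Going east by 78.2° from -4.5° reaches +73.7° without touching 180°.

No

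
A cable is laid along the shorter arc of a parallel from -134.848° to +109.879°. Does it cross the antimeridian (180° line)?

Yes

Naïve |109.879 − -134.848| = 244.727° > 180°, so the shorter arc goes the other way round — across 180°.
Signed shortest Δλ = ((109.879 − -134.848 + 180) mod 360) − 180 = -115.273°.
Going west by 115.273° from -134.848° passes through 180° before reaching +109.879°.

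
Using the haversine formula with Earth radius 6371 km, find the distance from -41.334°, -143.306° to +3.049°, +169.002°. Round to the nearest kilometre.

6893 km

Δλ = 169.002 − -143.306 = 312.308°; wrapped into (−180°, 180°]: -47.692°.
Δφ = 3.049 − -41.334 = 44.383°.
a = sin²(Δφ/2) + cos φ₁ · cos φ₂ · sin²(Δλ/2) = 0.265210.
c = 2·atan2(√a, √(1−a)) = 1.08198 rad → d = 6371·c ≈ 6893.31 km.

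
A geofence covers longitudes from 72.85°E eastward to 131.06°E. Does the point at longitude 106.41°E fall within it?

Band width going east from +72.85° to +131.06°: ((131.06 − 72.85) mod 360) = 58.21°.
Offset of +106.41° east of the west edge: ((106.41 − 72.85) mod 360) = 33.56°.
33.56° ≤ 58.21° ⇒ inside.

Yes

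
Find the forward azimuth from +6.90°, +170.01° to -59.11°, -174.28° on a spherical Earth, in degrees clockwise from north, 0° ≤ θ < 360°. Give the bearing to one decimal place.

171.3°

Δλ = -174.28 − 170.01 = -344.29°; wrapped into (−180°, 180°]: 15.71°.
θ = atan2( sin Δλ · cos φ₂ , cos φ₁ · sin φ₂ − sin φ₁ · cos φ₂ · cos Δλ )
  = atan2(0.13901, -0.91131) = 171.327° → normalised to [0°, 360°): 171.327°.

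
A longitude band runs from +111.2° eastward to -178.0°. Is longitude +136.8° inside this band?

Yes

Band width going east from +111.2° to -178.0°: ((-178.0 − 111.2) mod 360) = 70.8°.
Offset of +136.8° east of the west edge: ((136.8 − 111.2) mod 360) = 25.6°.
25.6° ≤ 70.8° ⇒ inside.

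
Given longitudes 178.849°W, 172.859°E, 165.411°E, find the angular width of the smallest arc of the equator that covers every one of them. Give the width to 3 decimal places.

Sort the longitudes: -178.849°, +165.411°, +172.859°.
Eastward gaps between consecutive values (wrapping around): 344.260°, 7.448°, 8.292°.
Largest gap = 344.260° ⇒ minimal covering band is its complement: 360° − 344.260° = 15.740°.
Band runs from +165.411° eastward to -178.849°, crossing the antimeridian.

15.740°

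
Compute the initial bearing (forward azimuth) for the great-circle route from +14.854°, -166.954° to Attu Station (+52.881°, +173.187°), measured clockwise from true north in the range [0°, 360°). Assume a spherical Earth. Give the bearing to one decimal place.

Δλ = 173.187 − -166.954 = 340.141°; wrapped into (−180°, 180°]: -19.859°.
θ = atan2( sin Δλ · cos φ₂ , cos φ₁ · sin φ₂ − sin φ₁ · cos φ₂ · cos Δλ )
  = atan2(-0.20500, 0.62523) = -18.153° → normalised to [0°, 360°): 341.847°.

341.8°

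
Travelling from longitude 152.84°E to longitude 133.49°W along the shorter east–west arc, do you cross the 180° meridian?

Yes

Naïve |-133.49 − 152.84| = 286.33° > 180°, so the shorter arc goes the other way round — across 180°.
Signed shortest Δλ = ((-133.49 − 152.84 + 180) mod 360) − 180 = 73.67°.
Going east by 73.67° from +152.84° passes through 180° before reaching -133.49°.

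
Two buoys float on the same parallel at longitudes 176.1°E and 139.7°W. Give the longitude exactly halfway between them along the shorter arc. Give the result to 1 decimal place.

Signed shortest Δλ from +176.1° to -139.7° is +44.2°.
Midpoint longitude = +176.1° + (+44.2°)/2 = +176.1° + 22.1° = +198.2°.
Normalise into (−180°, 180°]: -161.8°.
(The naïve average (+176.1 + -139.7)/2 = 18.2° is on the wrong side of the globe.)

161.8°W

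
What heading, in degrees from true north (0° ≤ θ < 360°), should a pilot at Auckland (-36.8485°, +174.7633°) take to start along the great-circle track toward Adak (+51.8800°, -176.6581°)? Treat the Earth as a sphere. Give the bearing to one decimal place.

Δλ = -176.6581 − 174.7633 = -351.4214°; wrapped into (−180°, 180°]: 8.5786°.
θ = atan2( sin Δλ · cos φ₂ , cos φ₁ · sin φ₂ − sin φ₁ · cos φ₂ · cos Δλ )
  = atan2(0.09208, 0.99561) = 5.284° → normalised to [0°, 360°): 5.284°.

5.3°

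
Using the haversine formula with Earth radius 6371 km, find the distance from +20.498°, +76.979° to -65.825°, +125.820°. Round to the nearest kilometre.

Δλ = 125.820 − 76.979 = 48.841°.
Δφ = -65.825 − 20.498 = -86.323°.
a = sin²(Δφ/2) + cos φ₁ · cos φ₂ · sin²(Δλ/2) = 0.533500.
c = 2·atan2(√a, √(1−a)) = 1.63785 rad → d = 6371·c ≈ 10434.72 km.

10435 km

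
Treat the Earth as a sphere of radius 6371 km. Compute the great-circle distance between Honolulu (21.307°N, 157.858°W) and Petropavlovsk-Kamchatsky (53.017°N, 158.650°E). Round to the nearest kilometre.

5095 km

Δλ = 158.650 − -157.858 = 316.508°; wrapped into (−180°, 180°]: -43.492°.
Δφ = 53.017 − 21.307 = 31.710°.
a = sin²(Δφ/2) + cos φ₁ · cos φ₂ · sin²(Δλ/2) = 0.151571.
c = 2·atan2(√a, √(1−a)) = 0.79979 rad → d = 6371·c ≈ 5095.46 km.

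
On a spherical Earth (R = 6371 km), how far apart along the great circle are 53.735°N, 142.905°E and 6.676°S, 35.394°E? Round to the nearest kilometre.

Δλ = 35.394 − 142.905 = -107.511°.
Δφ = -6.676 − 53.735 = -60.411°.
a = sin²(Δφ/2) + cos φ₁ · cos φ₂ · sin²(Δλ/2) = 0.635255.
c = 2·atan2(√a, √(1−a)) = 1.84472 rad → d = 6371·c ≈ 11752.71 km.

11753 km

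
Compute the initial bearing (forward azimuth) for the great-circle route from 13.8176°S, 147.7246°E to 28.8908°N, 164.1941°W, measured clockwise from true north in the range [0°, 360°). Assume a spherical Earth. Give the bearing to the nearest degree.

Δλ = -164.1941 − 147.7246 = -311.9187°; wrapped into (−180°, 180°]: 48.0813°.
θ = atan2( sin Δλ · cos φ₂ , cos φ₁ · sin φ₂ − sin φ₁ · cos φ₂ · cos Δλ )
  = atan2(0.65149, 0.60886) = 46.937° → normalised to [0°, 360°): 46.937°.

47°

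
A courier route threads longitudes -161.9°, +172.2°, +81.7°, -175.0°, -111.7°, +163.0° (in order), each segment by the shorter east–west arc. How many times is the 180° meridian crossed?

Leg 1: -161.9° → +172.2°, shortest Δλ = -25.9° (west) — crosses 180°.
Leg 2: +172.2° → +81.7°, shortest Δλ = -90.5° (west) — does not cross 180°.
Leg 3: +81.7° → -175.0°, shortest Δλ = 103.3° (east) — crosses 180°.
Leg 4: -175.0° → -111.7°, shortest Δλ = 63.3° (east) — does not cross 180°.
Leg 5: -111.7° → +163.0°, shortest Δλ = -85.3° (west) — crosses 180°.
Total crossings: 3.

3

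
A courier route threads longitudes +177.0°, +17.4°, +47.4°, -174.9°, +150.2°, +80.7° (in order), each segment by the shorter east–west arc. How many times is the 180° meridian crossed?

2

Leg 1: +177.0° → +17.4°, shortest Δλ = -159.6° (west) — does not cross 180°.
Leg 2: +17.4° → +47.4°, shortest Δλ = 30.0° (east) — does not cross 180°.
Leg 3: +47.4° → -174.9°, shortest Δλ = 137.7° (east) — crosses 180°.
Leg 4: -174.9° → +150.2°, shortest Δλ = -34.9° (west) — crosses 180°.
Leg 5: +150.2° → +80.7°, shortest Δλ = -69.5° (west) — does not cross 180°.
Total crossings: 2.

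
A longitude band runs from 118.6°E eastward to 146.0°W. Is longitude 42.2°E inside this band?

No

Band width going east from +118.6° to -146.0°: ((-146.0 − 118.6) mod 360) = 95.4°.
Offset of +42.2° east of the west edge: ((42.2 − 118.6) mod 360) = 283.6°.
283.6° > 95.4° ⇒ outside.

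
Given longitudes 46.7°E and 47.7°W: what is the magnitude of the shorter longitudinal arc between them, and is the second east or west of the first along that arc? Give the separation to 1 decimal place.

94.4° west

Raw difference: -47.7 − 46.7 = -94.4°.
Normalise into (−180°, 180°]: -94.4° stays -94.4°.
Negative ⇒ the second point lies to the west; separation 94.4°.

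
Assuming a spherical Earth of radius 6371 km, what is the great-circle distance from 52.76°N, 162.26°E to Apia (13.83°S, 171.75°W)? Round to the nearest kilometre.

7812 km

Δλ = -171.75 − 162.26 = -334.01°; wrapped into (−180°, 180°]: 25.99°.
Δφ = -13.83 − 52.76 = -66.59°.
a = sin²(Δφ/2) + cos φ₁ · cos φ₂ · sin²(Δλ/2) = 0.331058.
c = 2·atan2(√a, √(1−a)) = 1.22613 rad → d = 6371·c ≈ 7811.67 km.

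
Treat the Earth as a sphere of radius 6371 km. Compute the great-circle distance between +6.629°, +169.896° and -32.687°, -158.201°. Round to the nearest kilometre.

Δλ = -158.201 − 169.896 = -328.097°; wrapped into (−180°, 180°]: 31.903°.
Δφ = -32.687 − 6.629 = -39.316°.
a = sin²(Δφ/2) + cos φ₁ · cos φ₂ · sin²(Δλ/2) = 0.176310.
c = 2·atan2(√a, √(1−a)) = 0.86666 rad → d = 6371·c ≈ 5521.46 km.

5521 km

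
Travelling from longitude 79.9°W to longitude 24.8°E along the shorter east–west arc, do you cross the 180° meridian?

Signed shortest Δλ = ((24.8 − -79.9 + 180) mod 360) − 180 = 104.7°.
Going east by 104.7° from -79.9° reaches +24.8° without touching 180°.

No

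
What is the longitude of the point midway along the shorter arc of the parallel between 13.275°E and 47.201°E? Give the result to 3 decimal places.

Signed shortest Δλ from +13.275° to +47.201° is +33.926°.
Midpoint longitude = +13.275° + (+33.926°)/2 = +13.275° + 16.963° = +30.238°.

30.238°E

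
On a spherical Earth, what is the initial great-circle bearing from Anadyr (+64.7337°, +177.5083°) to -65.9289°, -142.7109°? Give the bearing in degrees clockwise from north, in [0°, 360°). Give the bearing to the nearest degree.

159°

Δλ = -142.7109 − 177.5083 = -320.2192°; wrapped into (−180°, 180°]: 39.7808°.
θ = atan2( sin Δλ · cos φ₂ , cos φ₁ · sin φ₂ − sin φ₁ · cos φ₂ · cos Δλ )
  = atan2(0.26098, -0.67317) = 158.810° → normalised to [0°, 360°): 158.810°.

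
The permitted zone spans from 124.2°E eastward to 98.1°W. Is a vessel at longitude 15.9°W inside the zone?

Band width going east from +124.2° to -98.1°: ((-98.1 − 124.2) mod 360) = 137.7°.
Offset of -15.9° east of the west edge: ((-15.9 − 124.2) mod 360) = 219.9°.
219.9° > 137.7° ⇒ outside.

No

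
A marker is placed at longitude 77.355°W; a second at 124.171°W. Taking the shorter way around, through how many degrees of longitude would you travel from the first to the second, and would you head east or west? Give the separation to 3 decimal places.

46.816° west

Raw difference: -124.171 − -77.355 = -46.816°.
Normalise into (−180°, 180°]: -46.816° stays -46.816°.
Negative ⇒ the second point lies to the west; separation 46.816°.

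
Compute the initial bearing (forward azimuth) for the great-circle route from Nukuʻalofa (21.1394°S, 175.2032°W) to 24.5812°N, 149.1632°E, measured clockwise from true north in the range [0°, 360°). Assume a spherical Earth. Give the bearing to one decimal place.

Δλ = 149.1632 − -175.2032 = 324.3664°; wrapped into (−180°, 180°]: -35.6336°.
θ = atan2( sin Δλ · cos φ₂ , cos φ₁ · sin φ₂ − sin φ₁ · cos φ₂ · cos Δλ )
  = atan2(-0.52980, 0.65454) = -38.988° → normalised to [0°, 360°): 321.012°.

321.0°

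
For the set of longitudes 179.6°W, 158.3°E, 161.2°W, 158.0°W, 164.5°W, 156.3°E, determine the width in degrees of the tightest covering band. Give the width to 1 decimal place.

45.7°

Sort the longitudes: -179.6°, -164.5°, -161.2°, -158.0°, +156.3°, +158.3°.
Eastward gaps between consecutive values (wrapping around): 15.1°, 3.3°, 3.2°, 314.3°, 2.0°, 22.1°.
Largest gap = 314.3° ⇒ minimal covering band is its complement: 360° − 314.3° = 45.7°.
Band runs from +156.3° eastward to -158.0°, crossing the antimeridian.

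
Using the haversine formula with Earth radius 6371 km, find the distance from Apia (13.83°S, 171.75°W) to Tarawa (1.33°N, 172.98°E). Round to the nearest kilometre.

Δλ = 172.98 − -171.75 = 344.73°; wrapped into (−180°, 180°]: -15.27°.
Δφ = 1.33 − -13.83 = 15.16°.
a = sin²(Δφ/2) + cos φ₁ · cos φ₂ · sin²(Δλ/2) = 0.034536.
c = 2·atan2(√a, √(1−a)) = 0.37385 rad → d = 6371·c ≈ 2381.81 km.

2382 km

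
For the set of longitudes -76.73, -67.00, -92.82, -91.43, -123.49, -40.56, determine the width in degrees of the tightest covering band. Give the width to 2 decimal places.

82.93°

Sort the longitudes: -123.49°, -92.82°, -91.43°, -76.73°, -67.00°, -40.56°.
Eastward gaps between consecutive values (wrapping around): 30.67°, 1.39°, 14.70°, 9.73°, 26.44°, 277.07°.
Largest gap = 277.07° ⇒ minimal covering band is its complement: 360° − 277.07° = 82.93°.
Band runs from -123.49° eastward to -40.56°.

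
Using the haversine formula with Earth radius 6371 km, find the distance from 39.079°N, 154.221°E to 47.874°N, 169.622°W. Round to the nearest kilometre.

3045 km

Δλ = -169.622 − 154.221 = -323.843°; wrapped into (−180°, 180°]: 36.157°.
Δφ = 47.874 − 39.079 = 8.795°.
a = sin²(Δφ/2) + cos φ₁ · cos φ₂ · sin²(Δλ/2) = 0.056022.
c = 2·atan2(√a, √(1−a)) = 0.47791 rad → d = 6371·c ≈ 3044.78 km.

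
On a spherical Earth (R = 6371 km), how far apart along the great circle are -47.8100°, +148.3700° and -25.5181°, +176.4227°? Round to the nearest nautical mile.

Δλ = 176.4227 − 148.3700 = 28.0527°.
Δφ = -25.5181 − -47.8100 = 22.2919°.
a = sin²(Δφ/2) + cos φ₁ · cos φ₂ · sin²(Δλ/2) = 0.072971.
c = 2·atan2(√a, √(1−a)) = 0.54706 rad → d = 6371·c ≈ 3485.31 km ≈ 1881.91 nmi.

1882 nmi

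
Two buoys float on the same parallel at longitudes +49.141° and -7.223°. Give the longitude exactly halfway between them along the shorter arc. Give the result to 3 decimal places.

Signed shortest Δλ from +49.141° to -7.223° is -56.364°.
Midpoint longitude = +49.141° + (-56.364°)/2 = +49.141° − 28.182° = +20.959°.

+20.959°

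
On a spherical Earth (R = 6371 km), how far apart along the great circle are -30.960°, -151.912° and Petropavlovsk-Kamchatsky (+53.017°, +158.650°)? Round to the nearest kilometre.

Δλ = 158.650 − -151.912 = 310.562°; wrapped into (−180°, 180°]: -49.438°.
Δφ = 53.017 − -30.960 = 83.977°.
a = sin²(Δφ/2) + cos φ₁ · cos φ₂ · sin²(Δλ/2) = 0.537743.
c = 2·atan2(√a, √(1−a)) = 1.64636 rad → d = 6371·c ≈ 10488.93 km.

10489 km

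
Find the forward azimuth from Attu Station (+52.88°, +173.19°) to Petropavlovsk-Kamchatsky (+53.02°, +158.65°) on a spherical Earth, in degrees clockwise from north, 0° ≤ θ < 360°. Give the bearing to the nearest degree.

277°

Δλ = 158.65 − 173.19 = -14.54°.
θ = atan2( sin Δλ · cos φ₂ , cos φ₁ · sin φ₂ − sin φ₁ · cos φ₂ · cos Δλ )
  = atan2(-0.15102, 0.01781) = -83.276° → normalised to [0°, 360°): 276.724°.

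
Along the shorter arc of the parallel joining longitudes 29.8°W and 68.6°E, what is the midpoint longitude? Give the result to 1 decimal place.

Signed shortest Δλ from -29.8° to +68.6° is +98.4°.
Midpoint longitude = -29.8° + (+98.4°)/2 = -29.8° + 49.2° = +19.4°.

19.4°E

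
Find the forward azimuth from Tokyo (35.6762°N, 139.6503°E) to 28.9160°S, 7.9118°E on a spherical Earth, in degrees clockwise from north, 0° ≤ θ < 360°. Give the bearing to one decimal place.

265.4°

Δλ = 7.9118 − 139.6503 = -131.7385°.
θ = atan2( sin Δλ · cos φ₂ , cos φ₁ · sin φ₂ − sin φ₁ · cos φ₂ · cos Δλ )
  = atan2(-0.65316, -0.05293) = -94.633° → normalised to [0°, 360°): 265.367°.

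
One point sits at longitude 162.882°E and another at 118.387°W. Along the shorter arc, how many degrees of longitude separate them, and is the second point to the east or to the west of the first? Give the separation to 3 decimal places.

78.731° east

Raw difference: -118.387 − 162.882 = -281.269°.
Normalise into (−180°, 180°]: -281.269° + 360° = 78.731°.
Positive ⇒ the second point lies to the east; separation 78.731°.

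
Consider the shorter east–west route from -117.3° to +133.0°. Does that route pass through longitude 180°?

Naïve |133.0 − -117.3| = 250.3° > 180°, so the shorter arc goes the other way round — across 180°.
Signed shortest Δλ = ((133.0 − -117.3 + 180) mod 360) − 180 = -109.7°.
Going west by 109.7° from -117.3° passes through 180° before reaching +133.0°.

Yes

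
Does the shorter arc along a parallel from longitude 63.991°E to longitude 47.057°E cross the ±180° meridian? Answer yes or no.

No

Signed shortest Δλ = ((47.057 − 63.991 + 180) mod 360) − 180 = -16.934°.
Going west by 16.934° from +63.991° reaches +47.057° without touching 180°.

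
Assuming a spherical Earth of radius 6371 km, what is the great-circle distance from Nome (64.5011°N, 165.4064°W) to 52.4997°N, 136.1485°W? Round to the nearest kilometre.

Δλ = -136.1485 − -165.4064 = 29.2579°.
Δφ = 52.4997 − 64.5011 = -12.0014°.
a = sin²(Δφ/2) + cos φ₁ · cos φ₂ · sin²(Δλ/2) = 0.027645.
c = 2·atan2(√a, √(1−a)) = 0.33409 rad → d = 6371·c ≈ 2128.47 km.

2128 km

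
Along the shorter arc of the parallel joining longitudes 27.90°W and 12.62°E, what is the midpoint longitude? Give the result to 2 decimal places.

Signed shortest Δλ from -27.90° to +12.62° is +40.52°.
Midpoint longitude = -27.90° + (+40.52°)/2 = -27.90° + 20.26° = -7.64°.

7.64°W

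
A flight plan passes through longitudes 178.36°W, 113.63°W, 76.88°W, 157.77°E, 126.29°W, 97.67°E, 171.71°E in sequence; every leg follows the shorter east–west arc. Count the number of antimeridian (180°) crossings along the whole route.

3

Leg 1: -178.36° → -113.63°, shortest Δλ = 64.73° (east) — does not cross 180°.
Leg 2: -113.63° → -76.88°, shortest Δλ = 36.75° (east) — does not cross 180°.
Leg 3: -76.88° → +157.77°, shortest Δλ = -125.35° (west) — crosses 180°.
Leg 4: +157.77° → -126.29°, shortest Δλ = 75.94° (east) — crosses 180°.
Leg 5: -126.29° → +97.67°, shortest Δλ = -136.04° (west) — crosses 180°.
Leg 6: +97.67° → +171.71°, shortest Δλ = 74.04° (east) — does not cross 180°.
Total crossings: 3.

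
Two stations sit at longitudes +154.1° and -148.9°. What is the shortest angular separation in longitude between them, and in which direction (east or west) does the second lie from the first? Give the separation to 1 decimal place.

57.0° east

Raw difference: -148.9 − 154.1 = -303.0°.
Normalise into (−180°, 180°]: -303.0° + 360° = 57.0°.
Positive ⇒ the second point lies to the east; separation 57.0°.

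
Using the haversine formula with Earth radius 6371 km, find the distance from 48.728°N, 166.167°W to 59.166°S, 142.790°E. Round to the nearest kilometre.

Δλ = 142.790 − -166.167 = 308.957°; wrapped into (−180°, 180°]: -51.043°.
Δφ = -59.166 − 48.728 = -107.894°.
a = sin²(Δφ/2) + cos φ₁ · cos φ₂ · sin²(Δλ/2) = 0.716390.
c = 2·atan2(√a, √(1−a)) = 2.01837 rad → d = 6371·c ≈ 12859.04 km.

12859 km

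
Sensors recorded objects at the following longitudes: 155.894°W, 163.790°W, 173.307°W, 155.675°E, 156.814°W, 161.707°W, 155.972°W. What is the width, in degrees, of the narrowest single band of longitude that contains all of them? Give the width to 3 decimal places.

48.431°

Sort the longitudes: -173.307°, -163.790°, -161.707°, -156.814°, -155.972°, -155.894°, +155.675°.
Eastward gaps between consecutive values (wrapping around): 9.517°, 2.083°, 4.893°, 0.842°, 0.078°, 311.569°, 31.018°.
Largest gap = 311.569° ⇒ minimal covering band is its complement: 360° − 311.569° = 48.431°.
Band runs from +155.675° eastward to -155.894°, crossing the antimeridian.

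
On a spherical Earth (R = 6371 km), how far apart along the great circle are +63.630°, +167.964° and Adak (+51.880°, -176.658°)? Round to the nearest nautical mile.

856 nmi

Δλ = -176.658 − 167.964 = -344.622°; wrapped into (−180°, 180°]: 15.378°.
Δφ = 51.880 − 63.630 = -11.750°.
a = sin²(Δφ/2) + cos φ₁ · cos φ₂ · sin²(Δλ/2) = 0.015386.
c = 2·atan2(√a, √(1−a)) = 0.24872 rad → d = 6371·c ≈ 1584.58 km ≈ 855.61 nmi.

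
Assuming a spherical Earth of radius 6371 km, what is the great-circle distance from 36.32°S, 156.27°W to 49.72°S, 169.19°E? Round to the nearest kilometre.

3140 km

Δλ = 169.19 − -156.27 = 325.46°; wrapped into (−180°, 180°]: -34.54°.
Δφ = -49.72 − -36.32 = -13.40°.
a = sin²(Δφ/2) + cos φ₁ · cos φ₂ · sin²(Δλ/2) = 0.059523.
c = 2·atan2(√a, √(1−a)) = 0.49292 rad → d = 6371·c ≈ 3140.41 km.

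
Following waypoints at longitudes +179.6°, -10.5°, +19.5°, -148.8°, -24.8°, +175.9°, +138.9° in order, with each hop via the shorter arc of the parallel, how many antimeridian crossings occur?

2

Leg 1: +179.6° → -10.5°, shortest Δλ = 169.9° (east) — crosses 180°.
Leg 2: -10.5° → +19.5°, shortest Δλ = 30.0° (east) — does not cross 180°.
Leg 3: +19.5° → -148.8°, shortest Δλ = -168.3° (west) — does not cross 180°.
Leg 4: -148.8° → -24.8°, shortest Δλ = 124.0° (east) — does not cross 180°.
Leg 5: -24.8° → +175.9°, shortest Δλ = -159.3° (west) — crosses 180°.
Leg 6: +175.9° → +138.9°, shortest Δλ = -37.0° (west) — does not cross 180°.
Total crossings: 2.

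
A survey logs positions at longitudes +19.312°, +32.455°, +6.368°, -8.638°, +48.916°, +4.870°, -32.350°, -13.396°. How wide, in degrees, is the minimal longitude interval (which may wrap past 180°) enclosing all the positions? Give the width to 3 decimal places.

81.266°

Sort the longitudes: -32.350°, -13.396°, -8.638°, +4.870°, +6.368°, +19.312°, +32.455°, +48.916°.
Eastward gaps between consecutive values (wrapping around): 18.954°, 4.758°, 13.508°, 1.498°, 12.944°, 13.143°, 16.461°, 278.734°.
Largest gap = 278.734° ⇒ minimal covering band is its complement: 360° − 278.734° = 81.266°.
Band runs from -32.350° eastward to +48.916°.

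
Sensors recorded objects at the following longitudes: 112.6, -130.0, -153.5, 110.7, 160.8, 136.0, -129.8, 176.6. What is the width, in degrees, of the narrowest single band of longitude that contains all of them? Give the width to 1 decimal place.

119.5°

Sort the longitudes: -153.5°, -130.0°, -129.8°, +110.7°, +112.6°, +136.0°, +160.8°, +176.6°.
Eastward gaps between consecutive values (wrapping around): 23.5°, 0.2°, 240.5°, 1.9°, 23.4°, 24.8°, 15.8°, 29.9°.
Largest gap = 240.5° ⇒ minimal covering band is its complement: 360° − 240.5° = 119.5°.
Band runs from +110.7° eastward to -129.8°, crossing the antimeridian.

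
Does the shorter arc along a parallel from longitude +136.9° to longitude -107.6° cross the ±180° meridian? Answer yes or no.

Naïve |-107.6 − 136.9| = 244.5° > 180°, so the shorter arc goes the other way round — across 180°.
Signed shortest Δλ = ((-107.6 − 136.9 + 180) mod 360) − 180 = 115.5°.
Going east by 115.5° from +136.9° passes through 180° before reaching -107.6°.

Yes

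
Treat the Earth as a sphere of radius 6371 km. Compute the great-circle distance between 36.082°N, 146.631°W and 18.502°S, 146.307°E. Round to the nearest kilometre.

Δλ = 146.307 − -146.631 = 292.938°; wrapped into (−180°, 180°]: -67.062°.
Δφ = -18.502 − 36.082 = -54.584°.
a = sin²(Δφ/2) + cos φ₁ · cos φ₂ · sin²(Δλ/2) = 0.444100.
c = 2·atan2(√a, √(1−a)) = 1.45876 rad → d = 6371·c ≈ 9293.77 km.

9294 km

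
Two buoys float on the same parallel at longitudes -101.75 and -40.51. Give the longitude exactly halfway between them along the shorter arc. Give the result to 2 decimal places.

-71.13°

Signed shortest Δλ from -101.75° to -40.51° is +61.24°.
Midpoint longitude = -101.75° + (+61.24°)/2 = -101.75° + 30.62° = -71.13°.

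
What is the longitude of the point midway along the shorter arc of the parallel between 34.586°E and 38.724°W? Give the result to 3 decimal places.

Signed shortest Δλ from +34.586° to -38.724° is -73.310°.
Midpoint longitude = +34.586° + (-73.310°)/2 = +34.586° − 36.655° = -2.069°.

2.069°W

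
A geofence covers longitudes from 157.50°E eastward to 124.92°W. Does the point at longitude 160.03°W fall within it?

Yes

Band width going east from +157.50° to -124.92°: ((-124.92 − 157.50) mod 360) = 77.58°.
Offset of -160.03° east of the west edge: ((-160.03 − 157.50) mod 360) = 42.47°.
42.47° ≤ 77.58° ⇒ inside.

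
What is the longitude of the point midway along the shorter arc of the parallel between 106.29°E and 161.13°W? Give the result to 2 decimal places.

Signed shortest Δλ from +106.29° to -161.13° is +92.58°.
Midpoint longitude = +106.29° + (+92.58°)/2 = +106.29° + 46.29° = +152.58°.
(The naïve average (+106.29 + -161.13)/2 = -27.42° is on the wrong side of the globe.)

152.58°E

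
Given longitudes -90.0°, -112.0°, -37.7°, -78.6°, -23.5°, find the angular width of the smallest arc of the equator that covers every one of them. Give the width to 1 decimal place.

88.5°

Sort the longitudes: -112.0°, -90.0°, -78.6°, -37.7°, -23.5°.
Eastward gaps between consecutive values (wrapping around): 22.0°, 11.4°, 40.9°, 14.2°, 271.5°.
Largest gap = 271.5° ⇒ minimal covering band is its complement: 360° − 271.5° = 88.5°.
Band runs from -112.0° eastward to -23.5°.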